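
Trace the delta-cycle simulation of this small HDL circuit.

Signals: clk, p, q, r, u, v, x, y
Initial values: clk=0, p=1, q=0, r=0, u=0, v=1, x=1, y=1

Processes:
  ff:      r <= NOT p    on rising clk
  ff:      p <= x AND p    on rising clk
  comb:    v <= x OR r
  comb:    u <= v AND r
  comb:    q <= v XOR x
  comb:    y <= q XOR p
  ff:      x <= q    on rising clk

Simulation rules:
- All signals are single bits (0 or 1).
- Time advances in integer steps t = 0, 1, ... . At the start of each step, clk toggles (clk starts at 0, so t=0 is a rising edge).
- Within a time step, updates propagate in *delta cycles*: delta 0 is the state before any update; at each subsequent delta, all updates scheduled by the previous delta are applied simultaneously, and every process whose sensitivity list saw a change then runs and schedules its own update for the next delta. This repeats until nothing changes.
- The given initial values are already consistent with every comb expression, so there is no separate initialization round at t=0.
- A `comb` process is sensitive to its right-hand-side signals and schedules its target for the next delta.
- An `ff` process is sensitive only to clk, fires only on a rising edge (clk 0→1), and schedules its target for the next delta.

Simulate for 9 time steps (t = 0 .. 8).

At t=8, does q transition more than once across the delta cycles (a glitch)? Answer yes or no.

t=0 Δ0: r=0 clk=0 y=1 x=1 q=0 p=1 v=1 u=0
  Δ1: clk:0→1
  Δ2: x:1→0
  Δ3: q:0→1, v:1→0
  Δ4: y:1→0, q:1→0
  Δ5: y:0→1
  (5Δ to stable)
t=1 Δ0: r=0 clk=1 y=1 x=0 q=0 p=1 v=0 u=0
  Δ1: clk:1→0
  (1Δ to stable)
t=2 Δ0: r=0 clk=0 y=1 x=0 q=0 p=1 v=0 u=0
  Δ1: clk:0→1
  Δ2: p:1→0
  Δ3: y:1→0
  (3Δ to stable)
t=3 Δ0: r=0 clk=1 y=0 x=0 q=0 p=0 v=0 u=0
  Δ1: clk:1→0
  (1Δ to stable)
t=4 Δ0: r=0 clk=0 y=0 x=0 q=0 p=0 v=0 u=0
  Δ1: clk:0→1
  Δ2: r:0→1
  Δ3: v:0→1
  Δ4: q:0→1, u:0→1
  Δ5: y:0→1
  (5Δ to stable)
t=5 Δ0: r=1 clk=1 y=1 x=0 q=1 p=0 v=1 u=1
  Δ1: clk:1→0
  (1Δ to stable)
t=6 Δ0: r=1 clk=0 y=1 x=0 q=1 p=0 v=1 u=1
  Δ1: clk:0→1
  Δ2: x:0→1
  Δ3: q:1→0
  Δ4: y:1→0
  (4Δ to stable)
t=7 Δ0: r=1 clk=1 y=0 x=1 q=0 p=0 v=1 u=1
  Δ1: clk:1→0
  (1Δ to stable)
t=8 Δ0: r=1 clk=0 y=0 x=1 q=0 p=0 v=1 u=1
  Δ1: clk:0→1
  Δ2: x:1→0
  Δ3: q:0→1
  Δ4: y:0→1
  (4Δ to stable)

no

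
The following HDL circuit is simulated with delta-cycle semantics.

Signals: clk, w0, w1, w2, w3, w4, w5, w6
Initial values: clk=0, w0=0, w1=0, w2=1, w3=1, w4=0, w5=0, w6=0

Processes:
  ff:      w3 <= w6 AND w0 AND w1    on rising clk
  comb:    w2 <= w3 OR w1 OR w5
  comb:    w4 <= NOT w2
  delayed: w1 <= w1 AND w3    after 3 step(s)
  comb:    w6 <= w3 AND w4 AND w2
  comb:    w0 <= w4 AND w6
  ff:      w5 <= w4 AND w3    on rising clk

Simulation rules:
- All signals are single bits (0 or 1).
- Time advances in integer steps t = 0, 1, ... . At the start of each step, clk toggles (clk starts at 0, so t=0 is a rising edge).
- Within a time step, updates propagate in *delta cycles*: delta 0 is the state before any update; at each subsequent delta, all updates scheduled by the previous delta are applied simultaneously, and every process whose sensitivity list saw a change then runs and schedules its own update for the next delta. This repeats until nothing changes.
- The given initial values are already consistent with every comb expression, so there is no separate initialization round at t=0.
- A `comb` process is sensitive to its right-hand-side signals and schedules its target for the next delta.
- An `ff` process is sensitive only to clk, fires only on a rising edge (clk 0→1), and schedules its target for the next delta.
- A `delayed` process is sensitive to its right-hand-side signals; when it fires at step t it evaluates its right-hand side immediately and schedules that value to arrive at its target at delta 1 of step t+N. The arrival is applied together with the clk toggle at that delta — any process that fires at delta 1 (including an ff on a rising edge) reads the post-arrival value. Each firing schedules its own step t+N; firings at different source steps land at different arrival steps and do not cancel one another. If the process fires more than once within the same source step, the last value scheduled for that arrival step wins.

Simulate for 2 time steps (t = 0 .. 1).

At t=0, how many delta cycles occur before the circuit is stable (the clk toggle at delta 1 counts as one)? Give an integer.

[bits: w2,w0,w3,w1,w5,w4,clk,w6]
t=0: Δ0=10100000 Δ1=10100010 Δ2=10000010 Δ3=00000010 Δ4=00000110 | 4Δ
t=1: Δ0=00000110 Δ1=00000100 | 1Δ

4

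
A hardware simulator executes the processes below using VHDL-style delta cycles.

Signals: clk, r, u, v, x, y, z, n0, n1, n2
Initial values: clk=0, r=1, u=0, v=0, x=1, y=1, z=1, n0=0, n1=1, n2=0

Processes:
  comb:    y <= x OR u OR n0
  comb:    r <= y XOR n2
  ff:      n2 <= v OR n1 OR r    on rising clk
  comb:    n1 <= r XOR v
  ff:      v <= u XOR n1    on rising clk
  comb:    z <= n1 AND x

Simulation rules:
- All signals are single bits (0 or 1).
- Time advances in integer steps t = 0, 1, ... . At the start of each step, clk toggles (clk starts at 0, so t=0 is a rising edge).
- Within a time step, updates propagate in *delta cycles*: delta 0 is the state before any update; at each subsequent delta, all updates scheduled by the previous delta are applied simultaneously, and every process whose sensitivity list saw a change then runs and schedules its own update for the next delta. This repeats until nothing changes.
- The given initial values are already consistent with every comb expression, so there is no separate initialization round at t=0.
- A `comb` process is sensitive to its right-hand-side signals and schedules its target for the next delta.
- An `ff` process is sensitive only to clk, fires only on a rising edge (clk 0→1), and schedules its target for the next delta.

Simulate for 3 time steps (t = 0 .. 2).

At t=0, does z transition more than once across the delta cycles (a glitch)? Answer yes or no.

yes

t0.Δ0 x=1 clk=0 n1=1 z=1 n2=0 u=0 v=0 n0=0 y=1 r=1
t0.Δ1 x=1 clk=1 n1=1 z=1 n2=0 u=0 v=0 n0=0 y=1 r=1
t0.Δ2 x=1 clk=1 n1=1 z=1 n2=1 u=0 v=1 n0=0 y=1 r=1
t0.Δ3 x=1 clk=1 n1=0 z=1 n2=1 u=0 v=1 n0=0 y=1 r=0
t0.Δ4 x=1 clk=1 n1=1 z=0 n2=1 u=0 v=1 n0=0 y=1 r=0
t0.Δ5 x=1 clk=1 n1=1 z=1 n2=1 u=0 v=1 n0=0 y=1 r=0
t1.Δ0 x=1 clk=1 n1=1 z=1 n2=1 u=0 v=1 n0=0 y=1 r=0
t1.Δ1 x=1 clk=0 n1=1 z=1 n2=1 u=0 v=1 n0=0 y=1 r=0
t2.Δ0 x=1 clk=0 n1=1 z=1 n2=1 u=0 v=1 n0=0 y=1 r=0
t2.Δ1 x=1 clk=1 n1=1 z=1 n2=1 u=0 v=1 n0=0 y=1 r=0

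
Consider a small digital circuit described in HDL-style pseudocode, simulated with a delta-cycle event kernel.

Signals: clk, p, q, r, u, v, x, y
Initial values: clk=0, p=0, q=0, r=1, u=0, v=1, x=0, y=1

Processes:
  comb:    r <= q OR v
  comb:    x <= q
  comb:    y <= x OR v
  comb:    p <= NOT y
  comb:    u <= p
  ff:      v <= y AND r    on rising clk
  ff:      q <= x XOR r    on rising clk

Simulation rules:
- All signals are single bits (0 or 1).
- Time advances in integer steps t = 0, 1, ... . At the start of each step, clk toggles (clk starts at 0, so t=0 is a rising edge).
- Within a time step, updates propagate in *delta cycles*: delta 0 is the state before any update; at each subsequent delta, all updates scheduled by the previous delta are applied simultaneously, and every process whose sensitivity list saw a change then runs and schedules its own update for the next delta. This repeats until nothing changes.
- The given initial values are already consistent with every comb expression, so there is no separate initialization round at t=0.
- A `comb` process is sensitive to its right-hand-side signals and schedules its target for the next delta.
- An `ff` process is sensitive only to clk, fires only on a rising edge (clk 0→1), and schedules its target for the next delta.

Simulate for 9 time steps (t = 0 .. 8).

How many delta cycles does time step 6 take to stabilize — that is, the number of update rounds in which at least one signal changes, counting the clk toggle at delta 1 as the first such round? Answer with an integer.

t0.Δ0 v=1 y=1 clk=0 q=0 p=0 x=0 r=1 u=0
t0.Δ1 v=1 y=1 clk=1 q=0 p=0 x=0 r=1 u=0
t0.Δ2 v=1 y=1 clk=1 q=1 p=0 x=0 r=1 u=0
t0.Δ3 v=1 y=1 clk=1 q=1 p=0 x=1 r=1 u=0
t1.Δ0 v=1 y=1 clk=1 q=1 p=0 x=1 r=1 u=0
t1.Δ1 v=1 y=1 clk=0 q=1 p=0 x=1 r=1 u=0
t2.Δ0 v=1 y=1 clk=0 q=1 p=0 x=1 r=1 u=0
t2.Δ1 v=1 y=1 clk=1 q=1 p=0 x=1 r=1 u=0
t2.Δ2 v=1 y=1 clk=1 q=0 p=0 x=1 r=1 u=0
t2.Δ3 v=1 y=1 clk=1 q=0 p=0 x=0 r=1 u=0
t3.Δ0 v=1 y=1 clk=1 q=0 p=0 x=0 r=1 u=0
t3.Δ1 v=1 y=1 clk=0 q=0 p=0 x=0 r=1 u=0
t4.Δ0 v=1 y=1 clk=0 q=0 p=0 x=0 r=1 u=0
t4.Δ1 v=1 y=1 clk=1 q=0 p=0 x=0 r=1 u=0
t4.Δ2 v=1 y=1 clk=1 q=1 p=0 x=0 r=1 u=0
t4.Δ3 v=1 y=1 clk=1 q=1 p=0 x=1 r=1 u=0
t5.Δ0 v=1 y=1 clk=1 q=1 p=0 x=1 r=1 u=0
t5.Δ1 v=1 y=1 clk=0 q=1 p=0 x=1 r=1 u=0
t6.Δ0 v=1 y=1 clk=0 q=1 p=0 x=1 r=1 u=0
t6.Δ1 v=1 y=1 clk=1 q=1 p=0 x=1 r=1 u=0
t6.Δ2 v=1 y=1 clk=1 q=0 p=0 x=1 r=1 u=0
t6.Δ3 v=1 y=1 clk=1 q=0 p=0 x=0 r=1 u=0
t7.Δ0 v=1 y=1 clk=1 q=0 p=0 x=0 r=1 u=0
t7.Δ1 v=1 y=1 clk=0 q=0 p=0 x=0 r=1 u=0
t8.Δ0 v=1 y=1 clk=0 q=0 p=0 x=0 r=1 u=0
t8.Δ1 v=1 y=1 clk=1 q=0 p=0 x=0 r=1 u=0
t8.Δ2 v=1 y=1 clk=1 q=1 p=0 x=0 r=1 u=0
t8.Δ3 v=1 y=1 clk=1 q=1 p=0 x=1 r=1 u=0

3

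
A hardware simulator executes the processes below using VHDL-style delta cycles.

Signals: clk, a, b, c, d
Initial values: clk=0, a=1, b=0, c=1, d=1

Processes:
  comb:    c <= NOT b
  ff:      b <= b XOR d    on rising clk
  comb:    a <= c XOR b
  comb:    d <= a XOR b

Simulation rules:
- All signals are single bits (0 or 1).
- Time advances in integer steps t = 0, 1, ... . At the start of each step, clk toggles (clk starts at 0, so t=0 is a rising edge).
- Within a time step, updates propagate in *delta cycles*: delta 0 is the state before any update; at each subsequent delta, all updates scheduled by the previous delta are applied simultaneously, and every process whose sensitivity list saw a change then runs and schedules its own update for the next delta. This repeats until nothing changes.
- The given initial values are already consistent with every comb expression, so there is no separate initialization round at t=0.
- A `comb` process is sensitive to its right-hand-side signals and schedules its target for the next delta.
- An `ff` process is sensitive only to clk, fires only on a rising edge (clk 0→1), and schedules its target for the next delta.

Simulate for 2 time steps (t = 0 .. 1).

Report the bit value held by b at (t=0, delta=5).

1

t=0 Δ0: d=1 c=1 a=1 b=0 clk=0
  Δ1: clk:0→1
  Δ2: b:0→1
  Δ3: d:1→0, c:1→0, a:1→0
  Δ4: d:0→1, a:0→1
  Δ5: d:1→0
  (5Δ to stable)
t=1 Δ0: d=0 c=0 a=1 b=1 clk=1
  Δ1: clk:1→0
  (1Δ to stable)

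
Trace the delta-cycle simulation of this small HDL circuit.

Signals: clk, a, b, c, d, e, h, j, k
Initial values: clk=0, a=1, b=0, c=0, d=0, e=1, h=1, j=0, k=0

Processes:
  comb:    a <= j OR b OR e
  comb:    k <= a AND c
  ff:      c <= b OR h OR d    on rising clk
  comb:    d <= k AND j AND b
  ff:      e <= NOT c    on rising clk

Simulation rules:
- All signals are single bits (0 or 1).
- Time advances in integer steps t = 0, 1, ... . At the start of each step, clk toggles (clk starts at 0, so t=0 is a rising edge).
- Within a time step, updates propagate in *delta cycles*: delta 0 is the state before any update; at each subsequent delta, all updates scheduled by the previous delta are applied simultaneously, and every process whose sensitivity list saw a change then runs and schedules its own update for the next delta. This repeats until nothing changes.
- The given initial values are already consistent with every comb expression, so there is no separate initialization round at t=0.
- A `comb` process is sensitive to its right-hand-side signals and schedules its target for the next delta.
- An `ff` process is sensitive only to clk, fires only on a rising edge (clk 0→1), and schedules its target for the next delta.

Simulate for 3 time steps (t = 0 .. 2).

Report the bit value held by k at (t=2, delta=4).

[bits: h,e,clk,d,a,c,k,j,b]
t=0: Δ0=110010000 Δ1=111010000 Δ2=111011000 Δ3=111011100 | 3Δ
t=1: Δ0=111011100 Δ1=110011100 | 1Δ
t=2: Δ0=110011100 Δ1=111011100 Δ2=101011100 Δ3=101001100 Δ4=101001000 | 4Δ

0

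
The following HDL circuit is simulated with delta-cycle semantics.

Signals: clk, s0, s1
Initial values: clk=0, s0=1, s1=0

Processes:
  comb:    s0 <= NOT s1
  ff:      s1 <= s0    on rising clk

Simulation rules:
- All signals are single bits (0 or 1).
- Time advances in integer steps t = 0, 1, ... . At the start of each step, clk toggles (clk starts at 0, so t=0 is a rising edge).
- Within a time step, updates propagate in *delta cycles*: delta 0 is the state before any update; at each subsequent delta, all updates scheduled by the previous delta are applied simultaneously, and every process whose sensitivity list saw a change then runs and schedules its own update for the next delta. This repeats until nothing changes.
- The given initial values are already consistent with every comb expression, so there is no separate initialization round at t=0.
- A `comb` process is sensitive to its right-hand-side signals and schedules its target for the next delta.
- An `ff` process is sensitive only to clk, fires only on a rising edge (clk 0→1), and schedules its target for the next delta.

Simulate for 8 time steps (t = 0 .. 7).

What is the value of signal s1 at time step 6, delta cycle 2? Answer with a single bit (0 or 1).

0

t0.Δ0 s1=0 s0=1 clk=0
t0.Δ1 s1=0 s0=1 clk=1
t0.Δ2 s1=1 s0=1 clk=1
t0.Δ3 s1=1 s0=0 clk=1
t1.Δ0 s1=1 s0=0 clk=1
t1.Δ1 s1=1 s0=0 clk=0
t2.Δ0 s1=1 s0=0 clk=0
t2.Δ1 s1=1 s0=0 clk=1
t2.Δ2 s1=0 s0=0 clk=1
t2.Δ3 s1=0 s0=1 clk=1
t3.Δ0 s1=0 s0=1 clk=1
t3.Δ1 s1=0 s0=1 clk=0
t4.Δ0 s1=0 s0=1 clk=0
t4.Δ1 s1=0 s0=1 clk=1
t4.Δ2 s1=1 s0=1 clk=1
t4.Δ3 s1=1 s0=0 clk=1
t5.Δ0 s1=1 s0=0 clk=1
t5.Δ1 s1=1 s0=0 clk=0
t6.Δ0 s1=1 s0=0 clk=0
t6.Δ1 s1=1 s0=0 clk=1
t6.Δ2 s1=0 s0=0 clk=1
t6.Δ3 s1=0 s0=1 clk=1
t7.Δ0 s1=0 s0=1 clk=1
t7.Δ1 s1=0 s0=1 clk=0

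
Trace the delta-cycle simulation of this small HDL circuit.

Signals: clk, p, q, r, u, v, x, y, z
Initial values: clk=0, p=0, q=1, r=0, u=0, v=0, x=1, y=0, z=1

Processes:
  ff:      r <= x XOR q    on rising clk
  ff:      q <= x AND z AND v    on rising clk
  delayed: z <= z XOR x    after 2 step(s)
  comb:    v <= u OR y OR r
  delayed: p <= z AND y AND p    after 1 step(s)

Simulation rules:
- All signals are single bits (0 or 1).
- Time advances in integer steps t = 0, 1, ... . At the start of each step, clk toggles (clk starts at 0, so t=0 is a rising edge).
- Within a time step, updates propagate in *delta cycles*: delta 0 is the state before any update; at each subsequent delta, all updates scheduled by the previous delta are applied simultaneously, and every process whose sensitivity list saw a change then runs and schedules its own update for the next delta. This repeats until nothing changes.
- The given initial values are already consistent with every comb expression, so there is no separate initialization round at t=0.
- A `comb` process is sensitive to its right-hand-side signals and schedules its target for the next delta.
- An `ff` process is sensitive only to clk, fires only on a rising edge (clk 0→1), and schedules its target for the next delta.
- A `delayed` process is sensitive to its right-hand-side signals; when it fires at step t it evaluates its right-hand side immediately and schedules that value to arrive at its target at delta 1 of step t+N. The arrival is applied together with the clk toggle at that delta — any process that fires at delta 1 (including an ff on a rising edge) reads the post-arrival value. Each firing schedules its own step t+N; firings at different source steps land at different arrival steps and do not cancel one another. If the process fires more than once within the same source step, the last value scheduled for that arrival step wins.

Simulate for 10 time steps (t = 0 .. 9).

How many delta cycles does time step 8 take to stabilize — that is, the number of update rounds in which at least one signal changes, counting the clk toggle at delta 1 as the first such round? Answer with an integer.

2

[bits: q,v,r,p,clk,x,u,y,z]
t=0: Δ0=100001001 Δ1=100011001 Δ2=000011001 | 2Δ
t=1: Δ0=000011001 Δ1=000001001 | 1Δ
t=2: Δ0=000001001 Δ1=000011001 Δ2=001011001 Δ3=011011001 | 3Δ
t=3: Δ0=011011001 Δ1=011001001 | 1Δ
t=4: Δ0=011001001 Δ1=011011001 Δ2=111011001 | 2Δ
t=5: Δ0=111011001 Δ1=111001001 | 1Δ
t=6: Δ0=111001001 Δ1=111011001 Δ2=110011001 Δ3=100011001 | 3Δ
t=7: Δ0=100011001 Δ1=100001001 | 1Δ
t=8: Δ0=100001001 Δ1=100011001 Δ2=000011001 | 2Δ
t=9: Δ0=000011001 Δ1=000001001 | 1Δ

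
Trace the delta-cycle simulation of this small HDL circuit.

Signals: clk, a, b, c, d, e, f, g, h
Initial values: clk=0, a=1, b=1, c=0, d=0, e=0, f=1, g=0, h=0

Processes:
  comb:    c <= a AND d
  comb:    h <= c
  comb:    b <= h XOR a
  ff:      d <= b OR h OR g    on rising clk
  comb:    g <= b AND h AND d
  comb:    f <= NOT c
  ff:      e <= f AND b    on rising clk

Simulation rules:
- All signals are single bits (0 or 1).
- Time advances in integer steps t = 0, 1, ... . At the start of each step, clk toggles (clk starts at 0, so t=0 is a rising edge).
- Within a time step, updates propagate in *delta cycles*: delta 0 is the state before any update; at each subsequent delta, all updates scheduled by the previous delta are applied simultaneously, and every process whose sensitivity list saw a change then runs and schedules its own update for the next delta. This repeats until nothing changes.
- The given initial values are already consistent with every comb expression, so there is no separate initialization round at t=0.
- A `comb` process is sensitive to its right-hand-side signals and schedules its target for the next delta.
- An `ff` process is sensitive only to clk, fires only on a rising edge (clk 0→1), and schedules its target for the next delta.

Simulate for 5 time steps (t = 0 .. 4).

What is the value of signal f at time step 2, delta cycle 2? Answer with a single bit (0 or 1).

t0.Δ0 a=1 d=0 h=0 c=0 clk=0 g=0 f=1 e=0 b=1
t0.Δ1 a=1 d=0 h=0 c=0 clk=1 g=0 f=1 e=0 b=1
t0.Δ2 a=1 d=1 h=0 c=0 clk=1 g=0 f=1 e=1 b=1
t0.Δ3 a=1 d=1 h=0 c=1 clk=1 g=0 f=1 e=1 b=1
t0.Δ4 a=1 d=1 h=1 c=1 clk=1 g=0 f=0 e=1 b=1
t0.Δ5 a=1 d=1 h=1 c=1 clk=1 g=1 f=0 e=1 b=0
t0.Δ6 a=1 d=1 h=1 c=1 clk=1 g=0 f=0 e=1 b=0
t1.Δ0 a=1 d=1 h=1 c=1 clk=1 g=0 f=0 e=1 b=0
t1.Δ1 a=1 d=1 h=1 c=1 clk=0 g=0 f=0 e=1 b=0
t2.Δ0 a=1 d=1 h=1 c=1 clk=0 g=0 f=0 e=1 b=0
t2.Δ1 a=1 d=1 h=1 c=1 clk=1 g=0 f=0 e=1 b=0
t2.Δ2 a=1 d=1 h=1 c=1 clk=1 g=0 f=0 e=0 b=0
t3.Δ0 a=1 d=1 h=1 c=1 clk=1 g=0 f=0 e=0 b=0
t3.Δ1 a=1 d=1 h=1 c=1 clk=0 g=0 f=0 e=0 b=0
t4.Δ0 a=1 d=1 h=1 c=1 clk=0 g=0 f=0 e=0 b=0
t4.Δ1 a=1 d=1 h=1 c=1 clk=1 g=0 f=0 e=0 b=0

0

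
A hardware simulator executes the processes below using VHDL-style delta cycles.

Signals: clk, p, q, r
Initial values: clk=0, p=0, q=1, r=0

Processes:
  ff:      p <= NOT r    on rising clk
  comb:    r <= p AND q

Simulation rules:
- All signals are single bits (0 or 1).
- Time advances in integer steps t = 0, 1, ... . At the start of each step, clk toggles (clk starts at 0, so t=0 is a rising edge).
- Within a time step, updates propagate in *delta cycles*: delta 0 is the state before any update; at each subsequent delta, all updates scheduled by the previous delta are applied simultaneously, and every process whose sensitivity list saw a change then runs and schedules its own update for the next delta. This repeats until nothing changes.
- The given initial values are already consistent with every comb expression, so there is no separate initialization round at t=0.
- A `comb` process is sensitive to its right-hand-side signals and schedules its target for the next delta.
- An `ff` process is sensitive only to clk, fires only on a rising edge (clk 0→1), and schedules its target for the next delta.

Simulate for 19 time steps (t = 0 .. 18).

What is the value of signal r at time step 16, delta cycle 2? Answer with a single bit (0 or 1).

t=0 Δ0: q=1 clk=0 p=0 r=0
  Δ1: clk:0→1
  Δ2: p:0→1
  Δ3: r:0→1
  (3Δ to stable)
t=1 Δ0: q=1 clk=1 p=1 r=1
  Δ1: clk:1→0
  (1Δ to stable)
t=2 Δ0: q=1 clk=0 p=1 r=1
  Δ1: clk:0→1
  Δ2: p:1→0
  Δ3: r:1→0
  (3Δ to stable)
t=3 Δ0: q=1 clk=1 p=0 r=0
  Δ1: clk:1→0
  (1Δ to stable)
t=4 Δ0: q=1 clk=0 p=0 r=0
  Δ1: clk:0→1
  Δ2: p:0→1
  Δ3: r:0→1
  (3Δ to stable)
t=5 Δ0: q=1 clk=1 p=1 r=1
  Δ1: clk:1→0
  (1Δ to stable)
t=6 Δ0: q=1 clk=0 p=1 r=1
  Δ1: clk:0→1
  Δ2: p:1→0
  Δ3: r:1→0
  (3Δ to stable)
t=7 Δ0: q=1 clk=1 p=0 r=0
  Δ1: clk:1→0
  (1Δ to stable)
t=8 Δ0: q=1 clk=0 p=0 r=0
  Δ1: clk:0→1
  Δ2: p:0→1
  Δ3: r:0→1
  (3Δ to stable)
t=9 Δ0: q=1 clk=1 p=1 r=1
  Δ1: clk:1→0
  (1Δ to stable)
t=10 Δ0: q=1 clk=0 p=1 r=1
  Δ1: clk:0→1
  Δ2: p:1→0
  Δ3: r:1→0
  (3Δ to stable)
t=11 Δ0: q=1 clk=1 p=0 r=0
  Δ1: clk:1→0
  (1Δ to stable)
t=12 Δ0: q=1 clk=0 p=0 r=0
  Δ1: clk:0→1
  Δ2: p:0→1
  Δ3: r:0→1
  (3Δ to stable)
t=13 Δ0: q=1 clk=1 p=1 r=1
  Δ1: clk:1→0
  (1Δ to stable)
t=14 Δ0: q=1 clk=0 p=1 r=1
  Δ1: clk:0→1
  Δ2: p:1→0
  Δ3: r:1→0
  (3Δ to stable)
t=15 Δ0: q=1 clk=1 p=0 r=0
  Δ1: clk:1→0
  (1Δ to stable)
t=16 Δ0: q=1 clk=0 p=0 r=0
  Δ1: clk:0→1
  Δ2: p:0→1
  Δ3: r:0→1
  (3Δ to stable)
t=17 Δ0: q=1 clk=1 p=1 r=1
  Δ1: clk:1→0
  (1Δ to stable)
t=18 Δ0: q=1 clk=0 p=1 r=1
  Δ1: clk:0→1
  Δ2: p:1→0
  Δ3: r:1→0
  (3Δ to stable)

0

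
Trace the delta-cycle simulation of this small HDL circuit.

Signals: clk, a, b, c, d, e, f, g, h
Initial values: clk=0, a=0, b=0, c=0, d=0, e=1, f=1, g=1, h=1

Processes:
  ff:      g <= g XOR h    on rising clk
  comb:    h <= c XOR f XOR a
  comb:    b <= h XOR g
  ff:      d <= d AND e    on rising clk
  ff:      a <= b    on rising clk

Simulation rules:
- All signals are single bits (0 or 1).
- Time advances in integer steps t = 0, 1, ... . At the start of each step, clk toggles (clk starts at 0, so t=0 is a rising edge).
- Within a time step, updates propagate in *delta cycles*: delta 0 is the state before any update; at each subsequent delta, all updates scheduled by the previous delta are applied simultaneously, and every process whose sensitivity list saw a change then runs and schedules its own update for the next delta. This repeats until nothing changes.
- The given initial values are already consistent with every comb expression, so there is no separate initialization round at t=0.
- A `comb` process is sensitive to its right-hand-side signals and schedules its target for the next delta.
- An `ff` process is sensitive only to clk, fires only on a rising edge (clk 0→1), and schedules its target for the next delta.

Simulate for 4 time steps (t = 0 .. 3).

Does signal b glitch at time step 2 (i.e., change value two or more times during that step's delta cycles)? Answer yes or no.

t0.Δ0 a=0 f=1 d=0 e=1 b=0 g=1 c=0 clk=0 h=1
t0.Δ1 a=0 f=1 d=0 e=1 b=0 g=1 c=0 clk=1 h=1
t0.Δ2 a=0 f=1 d=0 e=1 b=0 g=0 c=0 clk=1 h=1
t0.Δ3 a=0 f=1 d=0 e=1 b=1 g=0 c=0 clk=1 h=1
t1.Δ0 a=0 f=1 d=0 e=1 b=1 g=0 c=0 clk=1 h=1
t1.Δ1 a=0 f=1 d=0 e=1 b=1 g=0 c=0 clk=0 h=1
t2.Δ0 a=0 f=1 d=0 e=1 b=1 g=0 c=0 clk=0 h=1
t2.Δ1 a=0 f=1 d=0 e=1 b=1 g=0 c=0 clk=1 h=1
t2.Δ2 a=1 f=1 d=0 e=1 b=1 g=1 c=0 clk=1 h=1
t2.Δ3 a=1 f=1 d=0 e=1 b=0 g=1 c=0 clk=1 h=0
t2.Δ4 a=1 f=1 d=0 e=1 b=1 g=1 c=0 clk=1 h=0
t3.Δ0 a=1 f=1 d=0 e=1 b=1 g=1 c=0 clk=1 h=0
t3.Δ1 a=1 f=1 d=0 e=1 b=1 g=1 c=0 clk=0 h=0

yes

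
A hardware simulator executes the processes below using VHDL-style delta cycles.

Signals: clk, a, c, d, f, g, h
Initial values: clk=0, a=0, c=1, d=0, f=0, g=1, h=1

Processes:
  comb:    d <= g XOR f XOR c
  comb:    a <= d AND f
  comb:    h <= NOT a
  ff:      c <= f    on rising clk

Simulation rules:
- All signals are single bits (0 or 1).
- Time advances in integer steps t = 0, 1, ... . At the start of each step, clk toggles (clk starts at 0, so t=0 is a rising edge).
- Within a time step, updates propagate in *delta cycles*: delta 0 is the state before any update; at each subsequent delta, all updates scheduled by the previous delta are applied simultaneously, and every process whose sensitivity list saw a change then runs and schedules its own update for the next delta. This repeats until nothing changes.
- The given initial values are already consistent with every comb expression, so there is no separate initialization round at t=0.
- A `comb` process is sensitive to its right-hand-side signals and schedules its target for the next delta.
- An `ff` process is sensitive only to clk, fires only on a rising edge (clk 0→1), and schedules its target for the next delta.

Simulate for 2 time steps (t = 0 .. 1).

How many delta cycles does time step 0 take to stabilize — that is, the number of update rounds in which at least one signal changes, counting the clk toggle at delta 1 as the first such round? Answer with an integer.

3

[bits: f,h,a,c,g,d,clk]
t=0: Δ0=0101100 Δ1=0101101 Δ2=0100101 Δ3=0100111 | 3Δ
t=1: Δ0=0100111 Δ1=0100110 | 1Δ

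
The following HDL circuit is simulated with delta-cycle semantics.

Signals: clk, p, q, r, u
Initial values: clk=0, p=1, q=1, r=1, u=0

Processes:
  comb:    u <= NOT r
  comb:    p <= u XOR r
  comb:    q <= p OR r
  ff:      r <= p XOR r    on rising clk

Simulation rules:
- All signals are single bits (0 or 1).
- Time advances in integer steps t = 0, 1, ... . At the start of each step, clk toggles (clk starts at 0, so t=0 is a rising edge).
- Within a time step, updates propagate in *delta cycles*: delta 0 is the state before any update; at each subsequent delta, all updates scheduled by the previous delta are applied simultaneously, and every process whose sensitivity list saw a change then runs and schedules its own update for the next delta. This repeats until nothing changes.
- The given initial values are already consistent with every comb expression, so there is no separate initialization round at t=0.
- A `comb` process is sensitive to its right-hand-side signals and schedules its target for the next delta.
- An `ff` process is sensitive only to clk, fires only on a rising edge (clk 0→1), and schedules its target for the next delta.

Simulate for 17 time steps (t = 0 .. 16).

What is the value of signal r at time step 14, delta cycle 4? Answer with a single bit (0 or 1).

t=0 Δ0: clk=0 r=1 q=1 u=0 p=1
  Δ1: clk:0→1
  Δ2: r:1→0
  Δ3: u:0→1, p:1→0
  Δ4: q:1→0, p:0→1
  Δ5: q:0→1
  (5Δ to stable)
t=1 Δ0: clk=1 r=0 q=1 u=1 p=1
  Δ1: clk:1→0
  (1Δ to stable)
t=2 Δ0: clk=0 r=0 q=1 u=1 p=1
  Δ1: clk:0→1
  Δ2: r:0→1
  Δ3: u:1→0, p:1→0
  Δ4: p:0→1
  (4Δ to stable)
t=3 Δ0: clk=1 r=1 q=1 u=0 p=1
  Δ1: clk:1→0
  (1Δ to stable)
t=4 Δ0: clk=0 r=1 q=1 u=0 p=1
  Δ1: clk:0→1
  Δ2: r:1→0
  Δ3: u:0→1, p:1→0
  Δ4: q:1→0, p:0→1
  Δ5: q:0→1
  (5Δ to stable)
t=5 Δ0: clk=1 r=0 q=1 u=1 p=1
  Δ1: clk:1→0
  (1Δ to stable)
t=6 Δ0: clk=0 r=0 q=1 u=1 p=1
  Δ1: clk:0→1
  Δ2: r:0→1
  Δ3: u:1→0, p:1→0
  Δ4: p:0→1
  (4Δ to stable)
t=7 Δ0: clk=1 r=1 q=1 u=0 p=1
  Δ1: clk:1→0
  (1Δ to stable)
t=8 Δ0: clk=0 r=1 q=1 u=0 p=1
  Δ1: clk:0→1
  Δ2: r:1→0
  Δ3: u:0→1, p:1→0
  Δ4: q:1→0, p:0→1
  Δ5: q:0→1
  (5Δ to stable)
t=9 Δ0: clk=1 r=0 q=1 u=1 p=1
  Δ1: clk:1→0
  (1Δ to stable)
t=10 Δ0: clk=0 r=0 q=1 u=1 p=1
  Δ1: clk:0→1
  Δ2: r:0→1
  Δ3: u:1→0, p:1→0
  Δ4: p:0→1
  (4Δ to stable)
t=11 Δ0: clk=1 r=1 q=1 u=0 p=1
  Δ1: clk:1→0
  (1Δ to stable)
t=12 Δ0: clk=0 r=1 q=1 u=0 p=1
  Δ1: clk:0→1
  Δ2: r:1→0
  Δ3: u:0→1, p:1→0
  Δ4: q:1→0, p:0→1
  Δ5: q:0→1
  (5Δ to stable)
t=13 Δ0: clk=1 r=0 q=1 u=1 p=1
  Δ1: clk:1→0
  (1Δ to stable)
t=14 Δ0: clk=0 r=0 q=1 u=1 p=1
  Δ1: clk:0→1
  Δ2: r:0→1
  Δ3: u:1→0, p:1→0
  Δ4: p:0→1
  (4Δ to stable)
t=15 Δ0: clk=1 r=1 q=1 u=0 p=1
  Δ1: clk:1→0
  (1Δ to stable)
t=16 Δ0: clk=0 r=1 q=1 u=0 p=1
  Δ1: clk:0→1
  Δ2: r:1→0
  Δ3: u:0→1, p:1→0
  Δ4: q:1→0, p:0→1
  Δ5: q:0→1
  (5Δ to stable)

1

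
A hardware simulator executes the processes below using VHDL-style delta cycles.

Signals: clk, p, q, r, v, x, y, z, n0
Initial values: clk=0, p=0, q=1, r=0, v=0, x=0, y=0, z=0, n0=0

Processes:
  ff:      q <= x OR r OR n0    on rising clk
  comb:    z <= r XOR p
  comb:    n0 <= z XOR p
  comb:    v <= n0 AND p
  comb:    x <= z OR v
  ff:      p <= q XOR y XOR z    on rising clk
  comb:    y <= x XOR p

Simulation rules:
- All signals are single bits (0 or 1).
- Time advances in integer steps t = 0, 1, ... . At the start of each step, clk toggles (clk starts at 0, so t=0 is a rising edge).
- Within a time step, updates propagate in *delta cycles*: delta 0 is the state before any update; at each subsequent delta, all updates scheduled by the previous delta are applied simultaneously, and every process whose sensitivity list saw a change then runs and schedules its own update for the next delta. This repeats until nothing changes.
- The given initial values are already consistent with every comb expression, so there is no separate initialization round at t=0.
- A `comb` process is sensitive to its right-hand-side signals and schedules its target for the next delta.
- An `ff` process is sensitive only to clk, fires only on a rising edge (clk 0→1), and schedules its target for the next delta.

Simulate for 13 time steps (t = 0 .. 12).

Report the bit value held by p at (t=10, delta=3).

[bits: q,v,r,n0,p,z,clk,x,y]
t=0: Δ0=100000000 Δ1=100000100 Δ2=000010100 Δ3=000111101 Δ4=010011111 Δ5=000011110 | 5Δ
t=1: Δ0=000011110 Δ1=000011010 | 1Δ
t=2: Δ0=000011010 Δ1=000011110 Δ2=100011110 | 2Δ
t=3: Δ0=100011110 Δ1=100011010 | 1Δ
t=4: Δ0=100011010 Δ1=100011110 Δ2=100001110 Δ3=100100111 Δ4=100000101 Δ5=100000100 | 5Δ
t=5: Δ0=100000100 Δ1=100000000 | 1Δ
t=6: Δ0=100000000 Δ1=100000100 Δ2=000010100 Δ3=000111101 Δ4=010011111 Δ5=000011110 | 5Δ
t=7: Δ0=000011110 Δ1=000011010 | 1Δ
t=8: Δ0=000011010 Δ1=000011110 Δ2=100011110 | 2Δ
t=9: Δ0=100011110 Δ1=100011010 | 1Δ
t=10: Δ0=100011010 Δ1=100011110 Δ2=100001110 Δ3=100100111 Δ4=100000101 Δ5=100000100 | 5Δ
t=11: Δ0=100000100 Δ1=100000000 | 1Δ
t=12: Δ0=100000000 Δ1=100000100 Δ2=000010100 Δ3=000111101 Δ4=010011111 Δ5=000011110 | 5Δ

0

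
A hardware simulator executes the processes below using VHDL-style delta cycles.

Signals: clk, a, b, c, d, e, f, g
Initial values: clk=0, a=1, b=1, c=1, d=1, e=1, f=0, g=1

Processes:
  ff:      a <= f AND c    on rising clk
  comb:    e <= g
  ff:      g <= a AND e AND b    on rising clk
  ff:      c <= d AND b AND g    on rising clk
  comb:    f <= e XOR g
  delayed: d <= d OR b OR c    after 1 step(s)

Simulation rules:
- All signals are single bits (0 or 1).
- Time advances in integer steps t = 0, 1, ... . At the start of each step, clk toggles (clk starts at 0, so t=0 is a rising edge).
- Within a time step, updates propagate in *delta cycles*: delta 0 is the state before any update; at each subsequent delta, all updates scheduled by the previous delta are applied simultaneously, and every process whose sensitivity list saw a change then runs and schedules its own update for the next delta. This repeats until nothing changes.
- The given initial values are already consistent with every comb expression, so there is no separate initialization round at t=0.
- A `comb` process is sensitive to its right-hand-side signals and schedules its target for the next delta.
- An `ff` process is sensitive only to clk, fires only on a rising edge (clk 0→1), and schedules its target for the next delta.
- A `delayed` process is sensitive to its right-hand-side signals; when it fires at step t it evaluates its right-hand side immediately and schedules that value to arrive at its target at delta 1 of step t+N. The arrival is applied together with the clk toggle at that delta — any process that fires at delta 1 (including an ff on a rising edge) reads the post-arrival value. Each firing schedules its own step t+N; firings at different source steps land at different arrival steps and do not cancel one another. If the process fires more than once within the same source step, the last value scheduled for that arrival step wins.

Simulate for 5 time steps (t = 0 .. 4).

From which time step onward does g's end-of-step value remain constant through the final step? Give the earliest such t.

[bits: e,d,b,c,a,f,clk,g]
t=0: Δ0=11111001 Δ1=11111011 Δ2=11110011 | 2Δ
t=1: Δ0=11110011 Δ1=11110001 | 1Δ
t=2: Δ0=11110001 Δ1=11110011 Δ2=11110010 Δ3=01110110 Δ4=01110010 | 4Δ
t=3: Δ0=01110010 Δ1=01110000 | 1Δ
t=4: Δ0=01110000 Δ1=01110010 Δ2=01100010 | 2Δ

2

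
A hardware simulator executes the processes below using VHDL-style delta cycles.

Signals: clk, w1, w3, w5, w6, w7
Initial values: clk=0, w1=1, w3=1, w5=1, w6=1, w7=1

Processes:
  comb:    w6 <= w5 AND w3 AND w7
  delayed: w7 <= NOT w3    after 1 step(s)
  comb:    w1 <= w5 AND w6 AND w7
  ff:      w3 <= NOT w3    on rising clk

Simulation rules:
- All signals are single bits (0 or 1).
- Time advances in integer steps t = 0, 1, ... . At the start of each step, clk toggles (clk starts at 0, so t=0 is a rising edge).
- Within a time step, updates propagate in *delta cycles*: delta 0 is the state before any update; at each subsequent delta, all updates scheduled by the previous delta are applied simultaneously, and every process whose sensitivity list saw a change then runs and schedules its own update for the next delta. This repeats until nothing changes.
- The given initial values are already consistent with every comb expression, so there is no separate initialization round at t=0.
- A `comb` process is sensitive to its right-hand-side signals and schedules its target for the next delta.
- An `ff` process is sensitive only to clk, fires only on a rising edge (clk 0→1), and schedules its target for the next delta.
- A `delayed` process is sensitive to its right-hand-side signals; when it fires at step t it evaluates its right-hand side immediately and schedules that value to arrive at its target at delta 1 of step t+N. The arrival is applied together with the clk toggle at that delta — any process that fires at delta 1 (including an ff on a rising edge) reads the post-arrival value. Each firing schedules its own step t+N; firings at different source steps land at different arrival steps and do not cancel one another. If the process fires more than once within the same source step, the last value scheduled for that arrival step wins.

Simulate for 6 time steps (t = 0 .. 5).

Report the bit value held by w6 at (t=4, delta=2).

0

[bits: w5,clk,w6,w7,w1,w3]
t=0: Δ0=101111 Δ1=111111 Δ2=111110 Δ3=110110 Δ4=110100 | 4Δ
t=1: Δ0=110100 Δ1=100100 | 1Δ
t=2: Δ0=100100 Δ1=110100 Δ2=110101 Δ3=111101 Δ4=111111 | 4Δ
t=3: Δ0=111111 Δ1=101011 Δ2=100001 | 2Δ
t=4: Δ0=100001 Δ1=110001 Δ2=110000 | 2Δ
t=5: Δ0=110000 Δ1=100100 | 1Δ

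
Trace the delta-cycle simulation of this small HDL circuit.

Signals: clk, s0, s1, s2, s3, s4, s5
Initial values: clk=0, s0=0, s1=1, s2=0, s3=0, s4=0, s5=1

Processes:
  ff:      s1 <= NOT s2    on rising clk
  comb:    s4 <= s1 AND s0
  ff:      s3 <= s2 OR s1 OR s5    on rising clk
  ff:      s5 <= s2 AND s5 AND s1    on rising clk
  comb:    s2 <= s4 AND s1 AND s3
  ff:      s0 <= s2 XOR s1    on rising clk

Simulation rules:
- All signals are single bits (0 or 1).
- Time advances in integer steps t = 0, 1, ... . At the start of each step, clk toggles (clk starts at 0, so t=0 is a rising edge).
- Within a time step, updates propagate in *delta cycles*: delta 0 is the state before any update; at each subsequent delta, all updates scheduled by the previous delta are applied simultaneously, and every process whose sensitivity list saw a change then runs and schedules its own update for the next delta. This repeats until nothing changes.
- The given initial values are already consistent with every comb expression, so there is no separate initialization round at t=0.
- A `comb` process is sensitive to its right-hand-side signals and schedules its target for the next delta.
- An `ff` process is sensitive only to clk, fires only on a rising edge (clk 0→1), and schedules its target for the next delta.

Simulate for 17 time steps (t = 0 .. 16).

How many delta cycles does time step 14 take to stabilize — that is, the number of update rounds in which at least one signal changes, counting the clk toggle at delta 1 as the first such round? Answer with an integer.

3

t=0 Δ0: s5=1 s2=0 clk=0 s0=0 s3=0 s4=0 s1=1
  Δ1: clk:0→1
  Δ2: s5:1→0, s0:0→1, s3:0→1
  Δ3: s4:0→1
  Δ4: s2:0→1
  (4Δ to stable)
t=1 Δ0: s5=0 s2=1 clk=1 s0=1 s3=1 s4=1 s1=1
  Δ1: clk:1→0
  (1Δ to stable)
t=2 Δ0: s5=0 s2=1 clk=0 s0=1 s3=1 s4=1 s1=1
  Δ1: clk:0→1
  Δ2: s0:1→0, s1:1→0
  Δ3: s2:1→0, s4:1→0
  (3Δ to stable)
t=3 Δ0: s5=0 s2=0 clk=1 s0=0 s3=1 s4=0 s1=0
  Δ1: clk:1→0
  (1Δ to stable)
t=4 Δ0: s5=0 s2=0 clk=0 s0=0 s3=1 s4=0 s1=0
  Δ1: clk:0→1
  Δ2: s3:1→0, s1:0→1
  (2Δ to stable)
t=5 Δ0: s5=0 s2=0 clk=1 s0=0 s3=0 s4=0 s1=1
  Δ1: clk:1→0
  (1Δ to stable)
t=6 Δ0: s5=0 s2=0 clk=0 s0=0 s3=0 s4=0 s1=1
  Δ1: clk:0→1
  Δ2: s0:0→1, s3:0→1
  Δ3: s4:0→1
  Δ4: s2:0→1
  (4Δ to stable)
t=7 Δ0: s5=0 s2=1 clk=1 s0=1 s3=1 s4=1 s1=1
  Δ1: clk:1→0
  (1Δ to stable)
t=8 Δ0: s5=0 s2=1 clk=0 s0=1 s3=1 s4=1 s1=1
  Δ1: clk:0→1
  Δ2: s0:1→0, s1:1→0
  Δ3: s2:1→0, s4:1→0
  (3Δ to stable)
t=9 Δ0: s5=0 s2=0 clk=1 s0=0 s3=1 s4=0 s1=0
  Δ1: clk:1→0
  (1Δ to stable)
t=10 Δ0: s5=0 s2=0 clk=0 s0=0 s3=1 s4=0 s1=0
  Δ1: clk:0→1
  Δ2: s3:1→0, s1:0→1
  (2Δ to stable)
t=11 Δ0: s5=0 s2=0 clk=1 s0=0 s3=0 s4=0 s1=1
  Δ1: clk:1→0
  (1Δ to stable)
t=12 Δ0: s5=0 s2=0 clk=0 s0=0 s3=0 s4=0 s1=1
  Δ1: clk:0→1
  Δ2: s0:0→1, s3:0→1
  Δ3: s4:0→1
  Δ4: s2:0→1
  (4Δ to stable)
t=13 Δ0: s5=0 s2=1 clk=1 s0=1 s3=1 s4=1 s1=1
  Δ1: clk:1→0
  (1Δ to stable)
t=14 Δ0: s5=0 s2=1 clk=0 s0=1 s3=1 s4=1 s1=1
  Δ1: clk:0→1
  Δ2: s0:1→0, s1:1→0
  Δ3: s2:1→0, s4:1→0
  (3Δ to stable)
t=15 Δ0: s5=0 s2=0 clk=1 s0=0 s3=1 s4=0 s1=0
  Δ1: clk:1→0
  (1Δ to stable)
t=16 Δ0: s5=0 s2=0 clk=0 s0=0 s3=1 s4=0 s1=0
  Δ1: clk:0→1
  Δ2: s3:1→0, s1:0→1
  (2Δ to stable)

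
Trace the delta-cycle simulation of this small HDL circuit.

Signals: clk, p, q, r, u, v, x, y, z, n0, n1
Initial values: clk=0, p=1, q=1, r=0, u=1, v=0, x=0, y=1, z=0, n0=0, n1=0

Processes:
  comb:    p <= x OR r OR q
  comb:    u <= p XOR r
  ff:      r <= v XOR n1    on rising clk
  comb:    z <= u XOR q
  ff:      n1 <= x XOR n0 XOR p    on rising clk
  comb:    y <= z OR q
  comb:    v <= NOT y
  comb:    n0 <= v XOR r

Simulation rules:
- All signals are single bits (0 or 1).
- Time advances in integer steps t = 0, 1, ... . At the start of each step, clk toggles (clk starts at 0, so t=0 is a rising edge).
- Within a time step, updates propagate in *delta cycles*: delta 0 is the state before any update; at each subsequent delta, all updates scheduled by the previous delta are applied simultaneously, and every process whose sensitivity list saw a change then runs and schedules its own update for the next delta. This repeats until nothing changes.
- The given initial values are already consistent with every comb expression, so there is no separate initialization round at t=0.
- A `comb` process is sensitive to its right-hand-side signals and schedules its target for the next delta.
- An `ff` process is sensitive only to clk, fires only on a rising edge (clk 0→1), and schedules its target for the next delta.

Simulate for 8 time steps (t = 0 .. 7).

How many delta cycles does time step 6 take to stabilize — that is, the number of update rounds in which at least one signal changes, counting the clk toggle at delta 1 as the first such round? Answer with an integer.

4

t=0 Δ0: y=1 n0=0 u=1 p=1 n1=0 r=0 v=0 clk=0 x=0 q=1 z=0
  Δ1: clk:0→1
  Δ2: n1:0→1
  (2Δ to stable)
t=1 Δ0: y=1 n0=0 u=1 p=1 n1=1 r=0 v=0 clk=1 x=0 q=1 z=0
  Δ1: clk:1→0
  (1Δ to stable)
t=2 Δ0: y=1 n0=0 u=1 p=1 n1=1 r=0 v=0 clk=0 x=0 q=1 z=0
  Δ1: clk:0→1
  Δ2: r:0→1
  Δ3: n0:0→1, u:1→0
  Δ4: z:0→1
  (4Δ to stable)
t=3 Δ0: y=1 n0=1 u=0 p=1 n1=1 r=1 v=0 clk=1 x=0 q=1 z=1
  Δ1: clk:1→0
  (1Δ to stable)
t=4 Δ0: y=1 n0=1 u=0 p=1 n1=1 r=1 v=0 clk=0 x=0 q=1 z=1
  Δ1: clk:0→1
  Δ2: n1:1→0
  (2Δ to stable)
t=5 Δ0: y=1 n0=1 u=0 p=1 n1=0 r=1 v=0 clk=1 x=0 q=1 z=1
  Δ1: clk:1→0
  (1Δ to stable)
t=6 Δ0: y=1 n0=1 u=0 p=1 n1=0 r=1 v=0 clk=0 x=0 q=1 z=1
  Δ1: clk:0→1
  Δ2: r:1→0
  Δ3: n0:1→0, u:0→1
  Δ4: z:1→0
  (4Δ to stable)
t=7 Δ0: y=1 n0=0 u=1 p=1 n1=0 r=0 v=0 clk=1 x=0 q=1 z=0
  Δ1: clk:1→0
  (1Δ to stable)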